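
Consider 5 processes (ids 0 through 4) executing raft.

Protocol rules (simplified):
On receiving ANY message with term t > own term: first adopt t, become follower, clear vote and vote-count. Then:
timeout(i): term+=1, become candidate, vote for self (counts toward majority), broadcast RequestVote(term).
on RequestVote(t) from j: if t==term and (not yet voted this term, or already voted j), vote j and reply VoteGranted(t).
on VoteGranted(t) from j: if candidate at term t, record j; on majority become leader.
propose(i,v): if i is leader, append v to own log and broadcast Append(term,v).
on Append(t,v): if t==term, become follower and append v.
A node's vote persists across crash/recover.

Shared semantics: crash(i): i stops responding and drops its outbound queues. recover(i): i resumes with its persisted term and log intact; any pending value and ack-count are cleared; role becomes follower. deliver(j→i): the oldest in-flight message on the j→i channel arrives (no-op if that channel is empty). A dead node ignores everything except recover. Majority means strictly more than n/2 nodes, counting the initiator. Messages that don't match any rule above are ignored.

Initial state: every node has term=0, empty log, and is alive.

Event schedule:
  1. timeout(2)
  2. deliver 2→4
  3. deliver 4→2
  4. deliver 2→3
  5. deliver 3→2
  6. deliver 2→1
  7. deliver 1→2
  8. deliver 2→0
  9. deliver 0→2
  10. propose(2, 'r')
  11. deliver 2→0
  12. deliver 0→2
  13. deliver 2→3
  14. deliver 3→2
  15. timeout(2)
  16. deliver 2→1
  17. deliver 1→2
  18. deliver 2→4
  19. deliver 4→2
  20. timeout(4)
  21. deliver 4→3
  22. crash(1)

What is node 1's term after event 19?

step 1 timeout(2): 2={cand,t=1,log=-}
step 2 deliver 2→4: 4={foll,t=1,log=-}
step 3 deliver 4→2: —
step 4 deliver 2→3: 3={foll,t=1,log=-}
step 5 deliver 3→2: 2={lead,t=1,log=-}
step 6 deliver 2→1: 1={foll,t=1,log=-}
step 7 deliver 1→2: —
step 8 deliver 2→0: 0={foll,t=1,log=-}
step 9 deliver 0→2: —
step 10 propose(2,'r'): 2={lead,t=1,log=r}
step 11 deliver 2→0: 0={foll,t=1,log=r}
step 12 deliver 0→2: —
step 13 deliver 2→3: 3={foll,t=1,log=r}
step 14 deliver 3→2: —
step 15 timeout(2): 2={cand,t=2,log=r}
step 16 deliver 2→1: 1={foll,t=1,log=r}
step 17 deliver 1→2: —
step 18 deliver 2→4: 4={foll,t=1,log=r}
step 19 deliver 4→2: —

1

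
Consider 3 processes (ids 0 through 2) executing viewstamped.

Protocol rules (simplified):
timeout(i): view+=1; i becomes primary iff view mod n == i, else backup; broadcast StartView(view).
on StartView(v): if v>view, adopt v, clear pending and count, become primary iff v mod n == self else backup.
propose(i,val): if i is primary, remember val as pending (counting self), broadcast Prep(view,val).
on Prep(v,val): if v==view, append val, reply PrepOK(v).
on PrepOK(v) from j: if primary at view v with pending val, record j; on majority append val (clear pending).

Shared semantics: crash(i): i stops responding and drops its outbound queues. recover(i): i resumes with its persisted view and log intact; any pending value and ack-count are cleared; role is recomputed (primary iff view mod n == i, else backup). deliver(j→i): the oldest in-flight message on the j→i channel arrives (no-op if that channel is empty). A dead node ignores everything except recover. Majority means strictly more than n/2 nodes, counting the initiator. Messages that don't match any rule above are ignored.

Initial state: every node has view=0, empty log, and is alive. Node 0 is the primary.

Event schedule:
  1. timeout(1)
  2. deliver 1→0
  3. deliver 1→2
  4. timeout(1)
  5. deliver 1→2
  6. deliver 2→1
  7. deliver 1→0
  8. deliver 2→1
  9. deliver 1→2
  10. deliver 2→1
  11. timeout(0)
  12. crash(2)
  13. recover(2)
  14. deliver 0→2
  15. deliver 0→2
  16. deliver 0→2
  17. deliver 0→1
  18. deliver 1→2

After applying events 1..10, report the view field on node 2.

2

step 1 timeout(1): 1={prim,v=1,log=-}
step 2 deliver 1→0: 0={back,v=1,log=-}
step 3 deliver 1→2: 2={back,v=1,log=-}
step 4 timeout(1): 1={back,v=2,log=-}
step 5 deliver 1→2: 2={prim,v=2,log=-}
step 6 deliver 2→1: —
step 7 deliver 1→0: 0={back,v=2,log=-}
step 8 deliver 2→1: —
step 9 deliver 1→2: —
step 10 deliver 2→1: —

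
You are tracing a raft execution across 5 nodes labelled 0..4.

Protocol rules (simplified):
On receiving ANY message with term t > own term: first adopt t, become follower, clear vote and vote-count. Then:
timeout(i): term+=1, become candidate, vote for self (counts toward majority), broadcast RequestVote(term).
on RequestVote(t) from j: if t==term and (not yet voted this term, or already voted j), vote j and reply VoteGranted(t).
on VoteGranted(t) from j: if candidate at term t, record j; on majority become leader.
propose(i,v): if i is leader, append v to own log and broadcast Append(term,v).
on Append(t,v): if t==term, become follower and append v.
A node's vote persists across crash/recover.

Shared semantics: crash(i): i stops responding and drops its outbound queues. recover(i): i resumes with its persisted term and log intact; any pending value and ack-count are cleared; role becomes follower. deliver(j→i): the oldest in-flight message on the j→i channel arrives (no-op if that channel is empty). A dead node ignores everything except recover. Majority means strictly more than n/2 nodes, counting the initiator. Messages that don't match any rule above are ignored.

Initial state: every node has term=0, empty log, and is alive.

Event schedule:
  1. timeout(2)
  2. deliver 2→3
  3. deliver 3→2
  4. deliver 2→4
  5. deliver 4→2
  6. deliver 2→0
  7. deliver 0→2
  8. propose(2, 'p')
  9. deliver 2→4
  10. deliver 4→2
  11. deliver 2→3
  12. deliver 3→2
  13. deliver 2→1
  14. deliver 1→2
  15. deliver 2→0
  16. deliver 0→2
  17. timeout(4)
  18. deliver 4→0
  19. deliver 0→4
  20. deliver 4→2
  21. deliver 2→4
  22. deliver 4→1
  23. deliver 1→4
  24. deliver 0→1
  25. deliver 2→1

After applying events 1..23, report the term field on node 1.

2

[1] timeout(2) → N2(cand t1 [-])
[2] deliver 2→3 → N3(foll t1 [-])
[3] deliver 3→2 → ∅
[4] deliver 2→4 → N4(foll t1 [-])
[5] deliver 4→2 → N2(lead t1 [-])
[6] deliver 2→0 → N0(foll t1 [-])
[7] deliver 0→2 → ∅
[8] propose(2,'p') → N2(lead t1 [p])
[9] deliver 2→4 → N4(foll t1 [p])
[10] deliver 4→2 → ∅
[11] deliver 2→3 → N3(foll t1 [p])
[12] deliver 3→2 → ∅
[13] deliver 2→1 → N1(foll t1 [-])
[14] deliver 1→2 → ∅
[15] deliver 2→0 → N0(foll t1 [p])
[16] deliver 0→2 → ∅
[17] timeout(4) → N4(cand t2 [p])
[18] deliver 4→0 → N0(foll t2 [p])
[19] deliver 0→4 → ∅
[20] deliver 4→2 → N2(foll t2 [p])
[21] deliver 2→4 → N4(lead t2 [p])
[22] deliver 4→1 → N1(foll t2 [-])
[23] deliver 1→4 → ∅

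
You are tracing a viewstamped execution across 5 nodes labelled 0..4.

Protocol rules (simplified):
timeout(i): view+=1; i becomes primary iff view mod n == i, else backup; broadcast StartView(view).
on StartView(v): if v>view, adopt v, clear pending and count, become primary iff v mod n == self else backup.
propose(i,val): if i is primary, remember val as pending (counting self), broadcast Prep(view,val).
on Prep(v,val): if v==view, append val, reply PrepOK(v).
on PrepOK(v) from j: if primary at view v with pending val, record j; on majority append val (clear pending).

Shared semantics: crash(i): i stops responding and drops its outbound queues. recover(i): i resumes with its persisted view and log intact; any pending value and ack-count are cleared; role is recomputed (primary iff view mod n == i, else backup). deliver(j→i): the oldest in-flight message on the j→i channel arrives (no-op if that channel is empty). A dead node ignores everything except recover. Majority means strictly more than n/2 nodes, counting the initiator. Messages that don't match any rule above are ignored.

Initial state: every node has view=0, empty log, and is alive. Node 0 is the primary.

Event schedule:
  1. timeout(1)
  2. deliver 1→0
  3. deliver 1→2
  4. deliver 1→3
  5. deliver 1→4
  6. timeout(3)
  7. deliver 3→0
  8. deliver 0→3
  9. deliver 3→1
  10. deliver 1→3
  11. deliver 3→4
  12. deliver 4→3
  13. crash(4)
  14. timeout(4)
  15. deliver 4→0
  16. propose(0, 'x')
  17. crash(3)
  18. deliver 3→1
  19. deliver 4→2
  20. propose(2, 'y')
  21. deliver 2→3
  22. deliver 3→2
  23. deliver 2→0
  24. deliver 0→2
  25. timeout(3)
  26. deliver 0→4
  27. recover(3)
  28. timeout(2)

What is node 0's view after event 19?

2

step 1 timeout(1): 1={prim,v=1,log=-}
step 2 deliver 1→0: 0={back,v=1,log=-}
step 3 deliver 1→2: 2={back,v=1,log=-}
step 4 deliver 1→3: 3={back,v=1,log=-}
step 5 deliver 1→4: 4={back,v=1,log=-}
step 6 timeout(3): 3={back,v=2,log=-}
step 7 deliver 3→0: 0={back,v=2,log=-}
step 8 deliver 0→3: —
step 9 deliver 3→1: 1={back,v=2,log=-}
step 10 deliver 1→3: —
step 11 deliver 3→4: 4={back,v=2,log=-}
step 12 deliver 4→3: —
step 13 crash(4): 4={✗back,v=2,log=-}
step 14 timeout(4): —
step 15 deliver 4→0: —
step 16 propose(0,'x'): —
step 17 crash(3): 3={✗back,v=2,log=-}
step 18 deliver 3→1: —
step 19 deliver 4→2: —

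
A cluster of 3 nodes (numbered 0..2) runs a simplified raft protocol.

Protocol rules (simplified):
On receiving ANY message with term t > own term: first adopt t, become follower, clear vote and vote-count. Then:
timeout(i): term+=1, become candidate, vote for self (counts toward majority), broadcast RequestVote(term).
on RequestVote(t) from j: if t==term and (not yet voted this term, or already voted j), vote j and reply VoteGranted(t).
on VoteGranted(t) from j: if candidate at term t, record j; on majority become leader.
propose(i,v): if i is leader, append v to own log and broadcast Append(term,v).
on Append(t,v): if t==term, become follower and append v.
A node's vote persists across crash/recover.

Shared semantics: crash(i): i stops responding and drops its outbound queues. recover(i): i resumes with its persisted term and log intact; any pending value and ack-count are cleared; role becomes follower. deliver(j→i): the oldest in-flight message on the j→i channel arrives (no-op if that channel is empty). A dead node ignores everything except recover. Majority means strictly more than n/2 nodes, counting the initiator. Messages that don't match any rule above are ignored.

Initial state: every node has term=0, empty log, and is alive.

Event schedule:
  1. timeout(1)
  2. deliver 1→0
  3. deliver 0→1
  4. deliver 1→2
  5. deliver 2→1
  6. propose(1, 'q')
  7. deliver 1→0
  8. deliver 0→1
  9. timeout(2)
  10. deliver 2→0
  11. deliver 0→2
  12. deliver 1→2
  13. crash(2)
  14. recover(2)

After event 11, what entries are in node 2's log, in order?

empty

step 1 timeout(1): 1={cand,t=1,log=-}
step 2 deliver 1→0: 0={foll,t=1,log=-}
step 3 deliver 0→1: 1={lead,t=1,log=-}
step 4 deliver 1→2: 2={foll,t=1,log=-}
step 5 deliver 2→1: —
step 6 propose(1,'q'): 1={lead,t=1,log=q}
step 7 deliver 1→0: 0={foll,t=1,log=q}
step 8 deliver 0→1: —
step 9 timeout(2): 2={cand,t=2,log=-}
step 10 deliver 2→0: 0={foll,t=2,log=q}
step 11 deliver 0→2: 2={lead,t=2,log=-}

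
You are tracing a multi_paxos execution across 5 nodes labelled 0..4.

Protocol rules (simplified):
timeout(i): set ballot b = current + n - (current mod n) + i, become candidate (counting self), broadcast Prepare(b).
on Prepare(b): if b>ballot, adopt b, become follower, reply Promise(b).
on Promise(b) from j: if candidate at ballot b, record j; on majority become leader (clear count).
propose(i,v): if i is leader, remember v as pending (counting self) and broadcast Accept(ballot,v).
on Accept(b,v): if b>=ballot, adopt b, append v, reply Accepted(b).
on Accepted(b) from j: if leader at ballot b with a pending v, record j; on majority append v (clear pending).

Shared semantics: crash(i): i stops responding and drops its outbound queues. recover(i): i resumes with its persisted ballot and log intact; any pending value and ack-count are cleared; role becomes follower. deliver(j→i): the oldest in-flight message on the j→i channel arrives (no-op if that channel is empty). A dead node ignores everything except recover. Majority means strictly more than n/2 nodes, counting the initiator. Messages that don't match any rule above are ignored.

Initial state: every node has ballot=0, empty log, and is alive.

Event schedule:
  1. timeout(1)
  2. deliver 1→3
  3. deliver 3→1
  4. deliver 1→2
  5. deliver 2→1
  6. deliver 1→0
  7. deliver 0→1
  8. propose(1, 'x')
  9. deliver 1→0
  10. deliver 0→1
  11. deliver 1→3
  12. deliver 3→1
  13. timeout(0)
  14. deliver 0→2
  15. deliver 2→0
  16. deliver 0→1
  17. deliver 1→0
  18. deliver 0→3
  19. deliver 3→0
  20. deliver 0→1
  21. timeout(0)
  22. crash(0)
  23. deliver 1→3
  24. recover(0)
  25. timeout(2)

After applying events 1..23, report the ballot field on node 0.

1. timeout(1):  <1:cand b6 ->
2. deliver 1→3:  <3:foll b6 ->
3. deliver 3→1:  nop
4. deliver 1→2:  <2:foll b6 ->
5. deliver 2→1:  <1:lead b6 ->
6. deliver 1→0:  <0:foll b6 ->
7. deliver 0→1:  nop
8. propose(1,'x'):  nop
9. deliver 1→0:  <0:foll b6 x>
10. deliver 0→1:  nop
11. deliver 1→3:  <3:foll b6 x>
12. deliver 3→1:  <1:lead b6 x>
13. timeout(0):  <0:cand b10 x>
14. deliver 0→2:  <2:foll b10 ->
15. deliver 2→0:  nop
16. deliver 0→1:  <1:foll b10 x>
17. deliver 1→0:  <0:lead b10 x>
18. deliver 0→3:  <3:foll b10 x>
19. deliver 3→0:  nop
20. deliver 0→1:  nop
21. timeout(0):  <0:cand b15 x>
22. crash(0):  <0:✗cand b15 x>
23. deliver 1→3:  nop

15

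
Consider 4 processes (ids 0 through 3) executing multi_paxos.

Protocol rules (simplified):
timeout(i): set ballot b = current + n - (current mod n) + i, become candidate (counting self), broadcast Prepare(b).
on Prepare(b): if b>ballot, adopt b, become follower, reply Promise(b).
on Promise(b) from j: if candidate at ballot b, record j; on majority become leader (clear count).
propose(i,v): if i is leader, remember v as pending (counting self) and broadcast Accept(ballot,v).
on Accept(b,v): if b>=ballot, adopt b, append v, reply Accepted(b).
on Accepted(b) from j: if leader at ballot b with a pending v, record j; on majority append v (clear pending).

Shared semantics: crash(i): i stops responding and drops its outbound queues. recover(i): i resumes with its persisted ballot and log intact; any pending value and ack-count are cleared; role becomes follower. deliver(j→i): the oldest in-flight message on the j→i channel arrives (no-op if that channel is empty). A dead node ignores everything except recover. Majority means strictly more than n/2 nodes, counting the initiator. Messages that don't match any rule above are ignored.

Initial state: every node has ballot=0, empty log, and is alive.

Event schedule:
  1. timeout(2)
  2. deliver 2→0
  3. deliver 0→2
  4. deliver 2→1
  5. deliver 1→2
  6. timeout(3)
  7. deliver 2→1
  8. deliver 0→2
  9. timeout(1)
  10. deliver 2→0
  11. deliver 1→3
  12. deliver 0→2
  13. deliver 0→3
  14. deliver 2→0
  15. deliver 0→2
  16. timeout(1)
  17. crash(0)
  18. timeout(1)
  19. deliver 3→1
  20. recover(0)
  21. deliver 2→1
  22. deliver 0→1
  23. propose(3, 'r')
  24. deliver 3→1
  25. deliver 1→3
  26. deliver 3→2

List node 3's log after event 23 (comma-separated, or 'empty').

empty

step 1 timeout(2): 2={cand,b=6,log=-}
step 2 deliver 2→0: 0={foll,b=6,log=-}
step 3 deliver 0→2: —
step 4 deliver 2→1: 1={foll,b=6,log=-}
step 5 deliver 1→2: 2={lead,b=6,log=-}
step 6 timeout(3): 3={cand,b=7,log=-}
step 7 deliver 2→1: —
step 8 deliver 0→2: —
step 9 timeout(1): 1={cand,b=9,log=-}
step 10 deliver 2→0: —
step 11 deliver 1→3: 3={foll,b=9,log=-}
step 12 deliver 0→2: —
step 13 deliver 0→3: —
step 14 deliver 2→0: —
step 15 deliver 0→2: —
step 16 timeout(1): 1={cand,b=13,log=-}
step 17 crash(0): 0={✗foll,b=6,log=-}
step 18 timeout(1): 1={cand,b=17,log=-}
step 19 deliver 3→1: —
step 20 recover(0): 0={foll,b=6,log=-}
step 21 deliver 2→1: —
step 22 deliver 0→1: —
step 23 propose(3,'r'): —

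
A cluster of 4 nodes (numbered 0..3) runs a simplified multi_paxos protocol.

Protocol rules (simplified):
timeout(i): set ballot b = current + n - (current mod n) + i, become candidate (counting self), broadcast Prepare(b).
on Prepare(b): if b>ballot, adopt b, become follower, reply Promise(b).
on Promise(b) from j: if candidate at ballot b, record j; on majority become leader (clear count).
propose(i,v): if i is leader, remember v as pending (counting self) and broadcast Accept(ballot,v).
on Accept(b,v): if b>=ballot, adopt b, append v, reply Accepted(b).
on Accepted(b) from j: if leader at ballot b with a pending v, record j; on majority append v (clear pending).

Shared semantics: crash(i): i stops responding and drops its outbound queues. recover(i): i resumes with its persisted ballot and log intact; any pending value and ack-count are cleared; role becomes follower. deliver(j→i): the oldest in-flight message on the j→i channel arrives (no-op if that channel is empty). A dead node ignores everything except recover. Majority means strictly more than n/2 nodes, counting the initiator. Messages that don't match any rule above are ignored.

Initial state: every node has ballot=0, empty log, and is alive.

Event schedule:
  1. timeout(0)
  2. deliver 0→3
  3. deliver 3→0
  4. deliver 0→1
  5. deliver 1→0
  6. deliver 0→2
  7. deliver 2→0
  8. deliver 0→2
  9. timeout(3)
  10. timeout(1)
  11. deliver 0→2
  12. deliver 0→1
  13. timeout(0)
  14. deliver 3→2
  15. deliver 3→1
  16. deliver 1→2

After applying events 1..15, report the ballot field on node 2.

after 1 — timeout(0): n0:cand/b4/[-]
after 2 — deliver 0→3: n3:foll/b4/[-]
after 3 — deliver 3→0: ·
after 4 — deliver 0→1: n1:foll/b4/[-]
after 5 — deliver 1→0: n0:lead/b4/[-]
after 6 — deliver 0→2: n2:foll/b4/[-]
after 7 — deliver 2→0: ·
after 8 — deliver 0→2: ·
after 9 — timeout(3): n3:cand/b11/[-]
after 10 — timeout(1): n1:cand/b9/[-]
after 11 — deliver 0→2: ·
after 12 — deliver 0→1: ·
after 13 — timeout(0): n0:cand/b8/[-]
after 14 — deliver 3→2: n2:foll/b11/[-]
after 15 — deliver 3→1: n1:foll/b11/[-]

11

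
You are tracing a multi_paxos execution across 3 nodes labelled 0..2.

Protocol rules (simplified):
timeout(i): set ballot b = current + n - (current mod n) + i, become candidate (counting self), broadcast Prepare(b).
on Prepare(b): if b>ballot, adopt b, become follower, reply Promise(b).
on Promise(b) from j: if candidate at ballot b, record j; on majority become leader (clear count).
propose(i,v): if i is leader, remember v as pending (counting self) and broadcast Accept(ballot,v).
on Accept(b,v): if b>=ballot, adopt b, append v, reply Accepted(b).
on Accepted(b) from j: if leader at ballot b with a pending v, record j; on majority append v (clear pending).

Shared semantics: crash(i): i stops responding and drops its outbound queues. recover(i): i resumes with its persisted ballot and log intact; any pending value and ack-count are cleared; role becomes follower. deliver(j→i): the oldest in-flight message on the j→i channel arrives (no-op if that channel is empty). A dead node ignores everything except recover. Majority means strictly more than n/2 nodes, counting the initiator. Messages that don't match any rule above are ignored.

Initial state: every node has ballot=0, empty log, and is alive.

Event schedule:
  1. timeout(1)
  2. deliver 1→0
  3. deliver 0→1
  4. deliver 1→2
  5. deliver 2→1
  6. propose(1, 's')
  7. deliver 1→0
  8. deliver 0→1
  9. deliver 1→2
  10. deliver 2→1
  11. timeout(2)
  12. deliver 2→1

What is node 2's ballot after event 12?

8

[1] timeout(1) → N1(cand b4 [-])
[2] deliver 1→0 → N0(foll b4 [-])
[3] deliver 0→1 → N1(lead b4 [-])
[4] deliver 1→2 → N2(foll b4 [-])
[5] deliver 2→1 → ∅
[6] propose(1,'s') → ∅
[7] deliver 1→0 → N0(foll b4 [s])
[8] deliver 0→1 → N1(lead b4 [s])
[9] deliver 1→2 → N2(foll b4 [s])
[10] deliver 2→1 → ∅
[11] timeout(2) → N2(cand b8 [s])
[12] deliver 2→1 → N1(foll b8 [s])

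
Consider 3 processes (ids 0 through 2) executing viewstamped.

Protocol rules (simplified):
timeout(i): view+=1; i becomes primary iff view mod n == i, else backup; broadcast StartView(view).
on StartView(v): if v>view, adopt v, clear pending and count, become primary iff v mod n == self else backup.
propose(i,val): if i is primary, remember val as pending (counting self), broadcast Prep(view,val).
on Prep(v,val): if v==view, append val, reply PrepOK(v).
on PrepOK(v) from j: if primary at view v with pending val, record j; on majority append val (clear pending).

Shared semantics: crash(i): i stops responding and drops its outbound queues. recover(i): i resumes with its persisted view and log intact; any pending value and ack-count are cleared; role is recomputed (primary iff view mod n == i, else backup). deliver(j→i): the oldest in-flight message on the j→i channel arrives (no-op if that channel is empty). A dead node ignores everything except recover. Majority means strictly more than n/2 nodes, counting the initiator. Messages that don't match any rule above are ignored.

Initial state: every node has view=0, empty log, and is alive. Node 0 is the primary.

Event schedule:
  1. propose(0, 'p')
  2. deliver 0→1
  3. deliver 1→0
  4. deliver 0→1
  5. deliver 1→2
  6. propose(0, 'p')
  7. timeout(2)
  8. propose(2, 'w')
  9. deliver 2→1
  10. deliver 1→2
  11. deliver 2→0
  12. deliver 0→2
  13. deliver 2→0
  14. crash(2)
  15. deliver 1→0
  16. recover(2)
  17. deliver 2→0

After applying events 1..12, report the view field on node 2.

e1 propose(0,'p'): ·
e2 deliver 0→1: 1[back,v=0,p]
e3 deliver 1→0: 0[prim,v=0,p]
e4 deliver 0→1: ·
e5 deliver 1→2: ·
e6 propose(0,'p'): ·
e7 timeout(2): 2[back,v=1,-]
e8 propose(2,'w'): ·
e9 deliver 2→1: 1[prim,v=1,p]
e10 deliver 1→2: ·
e11 deliver 2→0: 0[back,v=1,p]
e12 deliver 0→2: ·

1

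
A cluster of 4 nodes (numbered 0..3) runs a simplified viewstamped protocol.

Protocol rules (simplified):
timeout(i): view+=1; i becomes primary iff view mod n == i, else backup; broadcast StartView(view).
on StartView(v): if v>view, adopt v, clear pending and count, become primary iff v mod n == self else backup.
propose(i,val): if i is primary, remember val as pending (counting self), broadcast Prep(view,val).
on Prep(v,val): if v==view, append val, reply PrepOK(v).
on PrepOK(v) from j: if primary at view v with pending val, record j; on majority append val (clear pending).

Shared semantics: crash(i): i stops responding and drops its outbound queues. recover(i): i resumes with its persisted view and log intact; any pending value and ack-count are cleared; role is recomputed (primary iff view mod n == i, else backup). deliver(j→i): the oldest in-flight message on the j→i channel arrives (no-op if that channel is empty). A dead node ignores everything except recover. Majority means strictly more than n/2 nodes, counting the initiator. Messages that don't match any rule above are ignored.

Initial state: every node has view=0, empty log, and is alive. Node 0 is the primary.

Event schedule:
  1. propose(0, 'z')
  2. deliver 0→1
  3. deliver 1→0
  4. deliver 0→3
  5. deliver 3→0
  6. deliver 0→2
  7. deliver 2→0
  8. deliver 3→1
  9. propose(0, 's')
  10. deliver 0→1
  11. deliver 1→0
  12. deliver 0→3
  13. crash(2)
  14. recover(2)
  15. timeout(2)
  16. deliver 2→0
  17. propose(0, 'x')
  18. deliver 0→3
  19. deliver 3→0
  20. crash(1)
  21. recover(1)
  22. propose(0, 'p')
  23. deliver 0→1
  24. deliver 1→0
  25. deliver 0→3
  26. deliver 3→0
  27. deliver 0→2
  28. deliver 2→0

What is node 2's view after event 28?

1

[1] propose(0,'z') → ∅
[2] deliver 0→1 → N1(back v0 [z])
[3] deliver 1→0 → ∅
[4] deliver 0→3 → N3(back v0 [z])
[5] deliver 3→0 → N0(prim v0 [z])
[6] deliver 0→2 → N2(back v0 [z])
[7] deliver 2→0 → ∅
[8] deliver 3→1 → ∅
[9] propose(0,'s') → ∅
[10] deliver 0→1 → N1(back v0 [z,s])
[11] deliver 1→0 → ∅
[12] deliver 0→3 → N3(back v0 [z,s])
[13] crash(2) → N2(✗back v0 [z])
[14] recover(2) → N2(back v0 [z])
[15] timeout(2) → N2(back v1 [z])
[16] deliver 2→0 → N0(back v1 [z])
[17] propose(0,'x') → ∅
[18] deliver 0→3 → ∅
[19] deliver 3→0 → ∅
[20] crash(1) → N1(✗back v0 [z,s])
[21] recover(1) → N1(back v0 [z,s])
[22] propose(0,'p') → ∅
[23] deliver 0→1 → ∅
[24] deliver 1→0 → ∅
[25] deliver 0→3 → ∅
[26] deliver 3→0 → ∅
[27] deliver 0→2 → ∅
[28] deliver 2→0 → ∅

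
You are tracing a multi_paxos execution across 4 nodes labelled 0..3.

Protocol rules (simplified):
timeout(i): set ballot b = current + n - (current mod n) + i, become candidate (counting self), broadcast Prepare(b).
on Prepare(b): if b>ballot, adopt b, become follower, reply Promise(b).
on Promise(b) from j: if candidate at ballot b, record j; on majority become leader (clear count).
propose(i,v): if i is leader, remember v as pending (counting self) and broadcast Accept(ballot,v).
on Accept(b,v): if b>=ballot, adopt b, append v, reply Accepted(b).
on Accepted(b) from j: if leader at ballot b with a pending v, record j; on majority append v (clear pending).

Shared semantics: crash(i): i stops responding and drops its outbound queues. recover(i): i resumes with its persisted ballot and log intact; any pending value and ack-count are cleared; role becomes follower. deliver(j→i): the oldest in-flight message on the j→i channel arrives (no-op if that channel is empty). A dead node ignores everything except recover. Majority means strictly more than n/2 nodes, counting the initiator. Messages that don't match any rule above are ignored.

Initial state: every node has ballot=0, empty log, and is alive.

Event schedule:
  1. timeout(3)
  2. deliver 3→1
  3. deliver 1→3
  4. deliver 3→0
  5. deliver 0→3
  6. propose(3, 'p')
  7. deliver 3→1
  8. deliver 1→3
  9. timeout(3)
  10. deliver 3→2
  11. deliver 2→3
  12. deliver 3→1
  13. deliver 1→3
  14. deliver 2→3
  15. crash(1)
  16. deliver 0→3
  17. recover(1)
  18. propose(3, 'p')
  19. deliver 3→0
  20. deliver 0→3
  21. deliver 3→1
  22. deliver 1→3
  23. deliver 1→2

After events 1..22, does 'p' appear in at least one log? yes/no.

yes

1. timeout(3):  <3:cand b7 ->
2. deliver 3→1:  <1:foll b7 ->
3. deliver 1→3:  nop
4. deliver 3→0:  <0:foll b7 ->
5. deliver 0→3:  <3:lead b7 ->
6. propose(3,'p'):  nop
7. deliver 3→1:  <1:foll b7 p>
8. deliver 1→3:  nop
9. timeout(3):  <3:cand b11 ->
10. deliver 3→2:  <2:foll b7 ->
11. deliver 2→3:  nop
12. deliver 3→1:  <1:foll b11 p>
13. deliver 1→3:  nop
14. deliver 2→3:  nop
15. crash(1):  <1:✗foll b11 p>
16. deliver 0→3:  nop
17. recover(1):  <1:foll b11 p>
18. propose(3,'p'):  nop
19. deliver 3→0:  <0:foll b7 p>
20. deliver 0→3:  nop
21. deliver 3→1:  nop
22. deliver 1→3:  nop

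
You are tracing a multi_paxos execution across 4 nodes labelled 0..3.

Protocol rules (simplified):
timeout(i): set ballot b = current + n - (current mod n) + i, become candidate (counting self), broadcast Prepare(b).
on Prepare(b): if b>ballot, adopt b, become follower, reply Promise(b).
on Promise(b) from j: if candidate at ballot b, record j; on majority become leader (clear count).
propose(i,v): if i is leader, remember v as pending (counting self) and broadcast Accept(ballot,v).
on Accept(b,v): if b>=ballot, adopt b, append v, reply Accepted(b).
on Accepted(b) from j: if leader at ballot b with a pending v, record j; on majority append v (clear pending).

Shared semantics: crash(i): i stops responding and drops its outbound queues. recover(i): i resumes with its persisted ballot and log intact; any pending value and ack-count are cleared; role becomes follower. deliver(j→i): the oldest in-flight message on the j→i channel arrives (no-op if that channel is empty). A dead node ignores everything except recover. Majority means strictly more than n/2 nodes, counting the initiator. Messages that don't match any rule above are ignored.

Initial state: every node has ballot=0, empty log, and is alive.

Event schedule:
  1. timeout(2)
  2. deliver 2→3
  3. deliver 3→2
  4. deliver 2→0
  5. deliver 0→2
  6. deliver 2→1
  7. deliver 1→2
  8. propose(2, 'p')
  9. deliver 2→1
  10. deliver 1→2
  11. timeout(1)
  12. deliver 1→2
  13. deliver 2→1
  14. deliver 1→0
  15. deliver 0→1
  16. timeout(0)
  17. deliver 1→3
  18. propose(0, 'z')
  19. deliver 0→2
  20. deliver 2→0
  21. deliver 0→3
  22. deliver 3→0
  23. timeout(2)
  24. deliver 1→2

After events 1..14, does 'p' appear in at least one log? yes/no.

yes

1. timeout(2):  <2:cand b6 ->
2. deliver 2→3:  <3:foll b6 ->
3. deliver 3→2:  nop
4. deliver 2→0:  <0:foll b6 ->
5. deliver 0→2:  <2:lead b6 ->
6. deliver 2→1:  <1:foll b6 ->
7. deliver 1→2:  nop
8. propose(2,'p'):  nop
9. deliver 2→1:  <1:foll b6 p>
10. deliver 1→2:  nop
11. timeout(1):  <1:cand b9 p>
12. deliver 1→2:  <2:foll b9 ->
13. deliver 2→1:  nop
14. deliver 1→0:  <0:foll b9 ->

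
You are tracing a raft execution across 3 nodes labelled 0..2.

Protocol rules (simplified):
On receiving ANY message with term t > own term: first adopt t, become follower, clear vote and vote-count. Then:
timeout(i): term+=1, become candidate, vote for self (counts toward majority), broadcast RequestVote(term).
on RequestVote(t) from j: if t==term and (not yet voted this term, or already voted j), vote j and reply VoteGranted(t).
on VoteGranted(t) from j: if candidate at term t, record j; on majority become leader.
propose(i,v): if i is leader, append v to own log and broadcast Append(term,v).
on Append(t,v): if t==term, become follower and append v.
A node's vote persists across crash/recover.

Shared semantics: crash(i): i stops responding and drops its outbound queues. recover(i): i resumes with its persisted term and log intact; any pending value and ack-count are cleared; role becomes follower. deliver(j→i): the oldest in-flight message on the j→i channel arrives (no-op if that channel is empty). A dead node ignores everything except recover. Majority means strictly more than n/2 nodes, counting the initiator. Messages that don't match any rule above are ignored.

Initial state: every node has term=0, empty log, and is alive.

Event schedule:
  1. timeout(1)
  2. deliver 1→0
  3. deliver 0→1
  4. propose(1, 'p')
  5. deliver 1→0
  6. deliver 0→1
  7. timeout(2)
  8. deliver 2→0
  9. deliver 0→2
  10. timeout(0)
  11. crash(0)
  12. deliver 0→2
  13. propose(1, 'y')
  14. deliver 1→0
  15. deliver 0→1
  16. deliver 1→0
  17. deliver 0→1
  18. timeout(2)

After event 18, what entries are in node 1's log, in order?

[1] timeout(1) → N1(cand t1 [-])
[2] deliver 1→0 → N0(foll t1 [-])
[3] deliver 0→1 → N1(lead t1 [-])
[4] propose(1,'p') → N1(lead t1 [p])
[5] deliver 1→0 → N0(foll t1 [p])
[6] deliver 0→1 → ∅
[7] timeout(2) → N2(cand t1 [-])
[8] deliver 2→0 → ∅
[9] deliver 0→2 → ∅
[10] timeout(0) → N0(cand t2 [p])
[11] crash(0) → N0(✗cand t2 [p])
[12] deliver 0→2 → ∅
[13] propose(1,'y') → N1(lead t1 [p,y])
[14] deliver 1→0 → ∅
[15] deliver 0→1 → ∅
[16] deliver 1→0 → ∅
[17] deliver 0→1 → ∅
[18] timeout(2) → N2(cand t2 [-])

p,y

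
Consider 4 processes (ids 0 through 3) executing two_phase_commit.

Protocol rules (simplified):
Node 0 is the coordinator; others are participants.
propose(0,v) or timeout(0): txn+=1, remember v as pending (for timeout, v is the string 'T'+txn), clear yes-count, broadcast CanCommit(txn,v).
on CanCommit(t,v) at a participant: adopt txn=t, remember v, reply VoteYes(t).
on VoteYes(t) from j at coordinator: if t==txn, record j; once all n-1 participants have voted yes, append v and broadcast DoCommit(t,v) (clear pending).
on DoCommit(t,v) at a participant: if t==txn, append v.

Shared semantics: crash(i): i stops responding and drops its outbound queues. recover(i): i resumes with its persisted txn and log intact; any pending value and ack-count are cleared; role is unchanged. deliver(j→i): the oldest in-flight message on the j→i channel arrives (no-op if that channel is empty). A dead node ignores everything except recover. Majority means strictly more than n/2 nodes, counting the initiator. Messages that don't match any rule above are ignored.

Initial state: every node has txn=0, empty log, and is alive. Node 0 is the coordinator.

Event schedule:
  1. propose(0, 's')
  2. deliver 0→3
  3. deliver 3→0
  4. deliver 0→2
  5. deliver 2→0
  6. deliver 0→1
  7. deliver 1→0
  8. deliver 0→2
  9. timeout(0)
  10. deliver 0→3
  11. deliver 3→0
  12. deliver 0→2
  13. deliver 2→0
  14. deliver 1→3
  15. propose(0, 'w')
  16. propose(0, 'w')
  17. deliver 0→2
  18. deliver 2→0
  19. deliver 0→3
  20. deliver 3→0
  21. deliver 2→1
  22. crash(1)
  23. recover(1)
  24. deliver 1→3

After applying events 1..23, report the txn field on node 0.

e1 propose(0,'s'): 0[coor,t=1,-]
e2 deliver 0→3: 3[part,t=1,-]
e3 deliver 3→0: ·
e4 deliver 0→2: 2[part,t=1,-]
e5 deliver 2→0: ·
e6 deliver 0→1: 1[part,t=1,-]
e7 deliver 1→0: 0[coor,t=1,s]
e8 deliver 0→2: 2[part,t=1,s]
e9 timeout(0): 0[coor,t=2,s]
e10 deliver 0→3: 3[part,t=1,s]
e11 deliver 3→0: ·
e12 deliver 0→2: 2[part,t=2,s]
e13 deliver 2→0: ·
e14 deliver 1→3: ·
e15 propose(0,'w'): 0[coor,t=3,s]
e16 propose(0,'w'): 0[coor,t=4,s]
e17 deliver 0→2: 2[part,t=3,s]
e18 deliver 2→0: ·
e19 deliver 0→3: 3[part,t=2,s]
e20 deliver 3→0: ·
e21 deliver 2→1: ·
e22 crash(1): 1[✗part,t=1,-]
e23 recover(1): 1[part,t=1,-]

4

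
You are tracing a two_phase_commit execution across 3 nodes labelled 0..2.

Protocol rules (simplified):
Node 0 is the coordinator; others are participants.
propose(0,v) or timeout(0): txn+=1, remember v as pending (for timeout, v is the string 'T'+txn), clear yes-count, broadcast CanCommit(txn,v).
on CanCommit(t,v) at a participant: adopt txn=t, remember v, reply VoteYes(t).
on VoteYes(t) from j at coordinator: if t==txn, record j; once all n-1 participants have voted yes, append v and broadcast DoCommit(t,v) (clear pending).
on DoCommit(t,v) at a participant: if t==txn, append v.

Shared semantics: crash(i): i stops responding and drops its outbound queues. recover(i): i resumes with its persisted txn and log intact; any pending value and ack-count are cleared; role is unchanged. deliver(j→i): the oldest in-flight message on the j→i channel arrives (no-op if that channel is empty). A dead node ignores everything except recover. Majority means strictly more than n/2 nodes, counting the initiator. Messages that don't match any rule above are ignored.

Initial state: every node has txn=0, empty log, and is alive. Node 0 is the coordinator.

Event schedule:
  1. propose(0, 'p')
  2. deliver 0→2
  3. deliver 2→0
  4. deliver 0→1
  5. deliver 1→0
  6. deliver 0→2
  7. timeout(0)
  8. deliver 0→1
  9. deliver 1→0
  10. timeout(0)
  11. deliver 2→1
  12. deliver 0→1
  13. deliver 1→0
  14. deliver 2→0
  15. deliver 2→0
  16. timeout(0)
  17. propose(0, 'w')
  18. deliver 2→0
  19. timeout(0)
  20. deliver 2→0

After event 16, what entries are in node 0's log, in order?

p

e1 propose(0,'p'): 0[coor,t=1,-]
e2 deliver 0→2: 2[part,t=1,-]
e3 deliver 2→0: ·
e4 deliver 0→1: 1[part,t=1,-]
e5 deliver 1→0: 0[coor,t=1,p]
e6 deliver 0→2: 2[part,t=1,p]
e7 timeout(0): 0[coor,t=2,p]
e8 deliver 0→1: 1[part,t=1,p]
e9 deliver 1→0: ·
e10 timeout(0): 0[coor,t=3,p]
e11 deliver 2→1: ·
e12 deliver 0→1: 1[part,t=2,p]
e13 deliver 1→0: ·
e14 deliver 2→0: ·
e15 deliver 2→0: ·
e16 timeout(0): 0[coor,t=4,p]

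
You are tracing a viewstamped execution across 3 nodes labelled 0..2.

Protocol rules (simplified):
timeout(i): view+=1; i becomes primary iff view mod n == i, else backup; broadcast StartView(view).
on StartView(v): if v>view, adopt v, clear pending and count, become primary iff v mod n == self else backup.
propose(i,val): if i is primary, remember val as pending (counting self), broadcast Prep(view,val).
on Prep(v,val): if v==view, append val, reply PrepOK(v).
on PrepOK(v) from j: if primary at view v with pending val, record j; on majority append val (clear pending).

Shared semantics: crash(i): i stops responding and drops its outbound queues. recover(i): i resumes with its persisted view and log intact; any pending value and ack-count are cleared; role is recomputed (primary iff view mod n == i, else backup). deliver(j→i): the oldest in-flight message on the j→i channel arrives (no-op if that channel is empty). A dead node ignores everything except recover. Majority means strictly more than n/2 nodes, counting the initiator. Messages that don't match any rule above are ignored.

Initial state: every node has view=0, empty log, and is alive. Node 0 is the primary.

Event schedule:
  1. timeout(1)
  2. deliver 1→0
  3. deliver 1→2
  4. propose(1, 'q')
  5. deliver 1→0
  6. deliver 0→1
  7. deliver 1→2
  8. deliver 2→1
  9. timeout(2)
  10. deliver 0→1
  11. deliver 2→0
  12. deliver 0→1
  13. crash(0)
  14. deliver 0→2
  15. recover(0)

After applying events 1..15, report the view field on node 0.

step 1 timeout(1): 1={prim,v=1,log=-}
step 2 deliver 1→0: 0={back,v=1,log=-}
step 3 deliver 1→2: 2={back,v=1,log=-}
step 4 propose(1,'q'): —
step 5 deliver 1→0: 0={back,v=1,log=q}
step 6 deliver 0→1: 1={prim,v=1,log=q}
step 7 deliver 1→2: 2={back,v=1,log=q}
step 8 deliver 2→1: —
step 9 timeout(2): 2={prim,v=2,log=q}
step 10 deliver 0→1: —
step 11 deliver 2→0: 0={back,v=2,log=q}
step 12 deliver 0→1: —
step 13 crash(0): 0={✗back,v=2,log=q}
step 14 deliver 0→2: —
step 15 recover(0): 0={back,v=2,log=q}

2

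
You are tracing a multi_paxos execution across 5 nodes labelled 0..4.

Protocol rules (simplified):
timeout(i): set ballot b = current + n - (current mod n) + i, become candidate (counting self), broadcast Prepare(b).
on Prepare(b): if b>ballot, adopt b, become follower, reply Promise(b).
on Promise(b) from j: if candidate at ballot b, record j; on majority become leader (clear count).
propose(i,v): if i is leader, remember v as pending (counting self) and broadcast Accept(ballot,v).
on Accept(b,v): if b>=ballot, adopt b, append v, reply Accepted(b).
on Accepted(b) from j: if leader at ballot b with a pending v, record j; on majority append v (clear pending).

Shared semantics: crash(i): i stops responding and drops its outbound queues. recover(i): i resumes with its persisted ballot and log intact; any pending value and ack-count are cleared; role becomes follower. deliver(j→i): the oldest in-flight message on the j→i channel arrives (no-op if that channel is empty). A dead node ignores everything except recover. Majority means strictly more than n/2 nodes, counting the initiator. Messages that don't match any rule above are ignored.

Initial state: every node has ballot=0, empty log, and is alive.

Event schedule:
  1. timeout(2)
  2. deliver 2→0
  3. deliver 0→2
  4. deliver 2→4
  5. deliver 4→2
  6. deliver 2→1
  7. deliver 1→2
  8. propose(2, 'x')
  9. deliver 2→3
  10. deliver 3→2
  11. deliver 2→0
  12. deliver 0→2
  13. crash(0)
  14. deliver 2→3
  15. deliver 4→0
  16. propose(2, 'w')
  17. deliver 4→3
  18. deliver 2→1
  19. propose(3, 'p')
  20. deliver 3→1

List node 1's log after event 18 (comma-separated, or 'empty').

[1] timeout(2) → N2(cand b7 [-])
[2] deliver 2→0 → N0(foll b7 [-])
[3] deliver 0→2 → ∅
[4] deliver 2→4 → N4(foll b7 [-])
[5] deliver 4→2 → N2(lead b7 [-])
[6] deliver 2→1 → N1(foll b7 [-])
[7] deliver 1→2 → ∅
[8] propose(2,'x') → ∅
[9] deliver 2→3 → N3(foll b7 [-])
[10] deliver 3→2 → ∅
[11] deliver 2→0 → N0(foll b7 [x])
[12] deliver 0→2 → ∅
[13] crash(0) → N0(✗foll b7 [x])
[14] deliver 2→3 → N3(foll b7 [x])
[15] deliver 4→0 → ∅
[16] propose(2,'w') → ∅
[17] deliver 4→3 → ∅
[18] deliver 2→1 → N1(foll b7 [x])

x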